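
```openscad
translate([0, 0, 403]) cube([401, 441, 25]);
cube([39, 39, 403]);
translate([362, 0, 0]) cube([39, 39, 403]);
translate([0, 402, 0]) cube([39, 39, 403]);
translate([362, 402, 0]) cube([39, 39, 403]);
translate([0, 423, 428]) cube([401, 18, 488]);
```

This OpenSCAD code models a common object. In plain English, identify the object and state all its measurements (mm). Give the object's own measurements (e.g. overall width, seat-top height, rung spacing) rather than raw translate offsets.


A chair. The seat is a 401×441×25 mm slab with its top at z = 428 mm, on four 39×39 mm corner legs (flush with the seat edges, standing on z = 0). A flat backrest 18 mm thick, 488 mm tall, spans the full seat width and rises from the seat top along its +y edge, rear face flush with the rear of the seat.


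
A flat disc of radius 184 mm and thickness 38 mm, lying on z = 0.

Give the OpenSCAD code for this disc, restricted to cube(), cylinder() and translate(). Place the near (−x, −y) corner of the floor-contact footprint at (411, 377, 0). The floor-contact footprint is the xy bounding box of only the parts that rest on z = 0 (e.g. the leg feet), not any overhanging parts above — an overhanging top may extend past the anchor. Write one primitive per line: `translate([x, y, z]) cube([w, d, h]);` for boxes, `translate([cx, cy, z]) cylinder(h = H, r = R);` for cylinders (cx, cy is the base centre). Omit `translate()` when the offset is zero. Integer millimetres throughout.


translate([595, 561, 0]) cylinder(h = 38, r = 184);


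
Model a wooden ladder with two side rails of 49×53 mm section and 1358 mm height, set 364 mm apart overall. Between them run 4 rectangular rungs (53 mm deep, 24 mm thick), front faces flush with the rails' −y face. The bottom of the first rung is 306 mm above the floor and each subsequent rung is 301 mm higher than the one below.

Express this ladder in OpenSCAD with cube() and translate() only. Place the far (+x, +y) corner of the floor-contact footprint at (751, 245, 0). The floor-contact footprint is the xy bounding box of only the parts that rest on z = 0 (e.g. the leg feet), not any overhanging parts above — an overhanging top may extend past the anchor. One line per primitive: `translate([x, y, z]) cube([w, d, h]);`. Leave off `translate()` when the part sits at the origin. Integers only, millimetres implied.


translate([387, 192, 0]) cube([49, 53, 1358]);
translate([702, 192, 0]) cube([49, 53, 1358]);
translate([436, 192, 306]) cube([266, 53, 24]);
translate([436, 192, 607]) cube([266, 53, 24]);
translate([436, 192, 908]) cube([266, 53, 24]);
translate([436, 192, 1209]) cube([266, 53, 24]);


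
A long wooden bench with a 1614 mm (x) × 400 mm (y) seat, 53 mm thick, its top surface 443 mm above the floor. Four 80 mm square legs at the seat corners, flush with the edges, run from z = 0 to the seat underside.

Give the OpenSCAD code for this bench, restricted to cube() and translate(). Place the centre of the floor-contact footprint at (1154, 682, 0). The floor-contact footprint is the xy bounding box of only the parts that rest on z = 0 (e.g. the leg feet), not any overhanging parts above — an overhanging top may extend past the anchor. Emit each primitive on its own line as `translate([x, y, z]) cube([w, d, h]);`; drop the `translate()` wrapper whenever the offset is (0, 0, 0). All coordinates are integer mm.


// leg_h = 443 − 53 = 390
translate([347, 482, 390]) cube([1614, 400, 53]);
translate([347, 482, 0]) cube([80, 80, 390]);
translate([347, 802, 0]) cube([80, 80, 390]);
translate([1881, 482, 0]) cube([80, 80, 390]);
translate([1881, 802, 0]) cube([80, 80, 390]);


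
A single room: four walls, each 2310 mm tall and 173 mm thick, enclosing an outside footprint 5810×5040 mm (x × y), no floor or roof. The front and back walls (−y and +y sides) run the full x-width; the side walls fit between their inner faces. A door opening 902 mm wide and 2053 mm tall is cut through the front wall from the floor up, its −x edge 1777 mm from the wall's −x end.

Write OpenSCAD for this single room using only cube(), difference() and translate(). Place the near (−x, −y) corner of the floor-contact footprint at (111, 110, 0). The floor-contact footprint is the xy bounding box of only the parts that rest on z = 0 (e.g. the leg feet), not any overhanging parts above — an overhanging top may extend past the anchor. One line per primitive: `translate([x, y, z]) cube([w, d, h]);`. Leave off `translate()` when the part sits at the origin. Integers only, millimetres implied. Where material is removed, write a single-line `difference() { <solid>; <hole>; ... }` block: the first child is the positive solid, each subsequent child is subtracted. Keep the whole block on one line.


difference() { translate([111, 110, 0]) cube([5810, 173, 2310]); translate([1888, 110, 0]) cube([902, 173, 2053]); }
translate([111, 4977, 0]) cube([5810, 173, 2310]);
translate([111, 283, 0]) cube([173, 4694, 2310]);
translate([5748, 283, 0]) cube([173, 4694, 2310]);


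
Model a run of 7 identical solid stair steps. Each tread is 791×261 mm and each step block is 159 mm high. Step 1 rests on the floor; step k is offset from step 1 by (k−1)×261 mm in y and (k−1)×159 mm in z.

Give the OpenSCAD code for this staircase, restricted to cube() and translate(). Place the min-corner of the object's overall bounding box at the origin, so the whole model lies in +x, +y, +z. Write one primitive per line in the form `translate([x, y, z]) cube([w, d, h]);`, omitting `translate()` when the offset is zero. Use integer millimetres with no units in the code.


cube([791, 261, 159]);
translate([0, 261, 159]) cube([791, 261, 159]);
translate([0, 522, 318]) cube([791, 261, 159]);
translate([0, 783, 477]) cube([791, 261, 159]);
translate([0, 1044, 636]) cube([791, 261, 159]);
translate([0, 1305, 795]) cube([791, 261, 159]);
translate([0, 1566, 954]) cube([791, 261, 159]);


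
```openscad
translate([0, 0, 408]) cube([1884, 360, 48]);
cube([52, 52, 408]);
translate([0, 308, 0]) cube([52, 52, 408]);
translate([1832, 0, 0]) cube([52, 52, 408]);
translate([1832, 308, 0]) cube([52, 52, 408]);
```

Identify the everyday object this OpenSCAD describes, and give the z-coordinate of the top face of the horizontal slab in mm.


A bench. The seat-top height is 456 mm.

A long slab on four corner posts — a bench. The slab sits at z = 408 with thickness 48, so the top is 408 + 48 = 456 mm.


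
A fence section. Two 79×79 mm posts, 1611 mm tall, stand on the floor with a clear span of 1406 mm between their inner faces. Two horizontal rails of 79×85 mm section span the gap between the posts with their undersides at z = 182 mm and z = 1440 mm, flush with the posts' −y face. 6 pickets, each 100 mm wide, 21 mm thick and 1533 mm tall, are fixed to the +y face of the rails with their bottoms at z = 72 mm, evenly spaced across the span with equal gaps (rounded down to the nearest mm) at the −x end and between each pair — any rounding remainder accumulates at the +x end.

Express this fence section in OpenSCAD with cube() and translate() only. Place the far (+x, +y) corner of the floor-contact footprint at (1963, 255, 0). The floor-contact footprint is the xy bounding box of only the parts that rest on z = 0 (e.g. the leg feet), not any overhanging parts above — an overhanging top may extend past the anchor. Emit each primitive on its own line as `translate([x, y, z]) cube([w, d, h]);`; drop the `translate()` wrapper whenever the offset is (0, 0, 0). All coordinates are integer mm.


translate([399, 176, 0]) cube([79, 79, 1611]);
translate([1884, 176, 0]) cube([79, 79, 1611]);
translate([478, 176, 182]) cube([1406, 79, 85]);
translate([478, 176, 1440]) cube([1406, 79, 85]);
translate([593, 255, 72]) cube([100, 21, 1533]);
translate([808, 255, 72]) cube([100, 21, 1533]);
translate([1023, 255, 72]) cube([100, 21, 1533]);
translate([1238, 255, 72]) cube([100, 21, 1533]);
translate([1453, 255, 72]) cube([100, 21, 1533]);
translate([1668, 255, 72]) cube([100, 21, 1533]);


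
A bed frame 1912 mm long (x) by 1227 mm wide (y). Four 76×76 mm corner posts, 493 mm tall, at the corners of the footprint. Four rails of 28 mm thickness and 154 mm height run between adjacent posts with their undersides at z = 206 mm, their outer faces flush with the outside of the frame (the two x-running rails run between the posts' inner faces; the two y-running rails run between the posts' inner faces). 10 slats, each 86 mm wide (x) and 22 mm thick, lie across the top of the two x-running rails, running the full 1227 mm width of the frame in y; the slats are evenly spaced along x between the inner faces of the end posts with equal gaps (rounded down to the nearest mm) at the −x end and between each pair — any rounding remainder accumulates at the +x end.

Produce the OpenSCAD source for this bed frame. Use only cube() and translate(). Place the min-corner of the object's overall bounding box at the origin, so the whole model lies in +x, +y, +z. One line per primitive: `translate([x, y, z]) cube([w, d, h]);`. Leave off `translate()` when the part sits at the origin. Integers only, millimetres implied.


cube([76, 76, 493]);
translate([0, 1151, 0]) cube([76, 76, 493]);
translate([1836, 0, 0]) cube([76, 76, 493]);
translate([1836, 1151, 0]) cube([76, 76, 493]);
translate([76, 0, 206]) cube([1760, 28, 154]);
translate([76, 1199, 206]) cube([1760, 28, 154]);
translate([0, 76, 206]) cube([28, 1075, 154]);
translate([1884, 76, 206]) cube([28, 1075, 154]);
translate([157, 0, 360]) cube([86, 1227, 22]);
translate([324, 0, 360]) cube([86, 1227, 22]);
translate([491, 0, 360]) cube([86, 1227, 22]);
translate([658, 0, 360]) cube([86, 1227, 22]);
translate([825, 0, 360]) cube([86, 1227, 22]);
translate([992, 0, 360]) cube([86, 1227, 22]);
translate([1159, 0, 360]) cube([86, 1227, 22]);
translate([1326, 0, 360]) cube([86, 1227, 22]);
translate([1493, 0, 360]) cube([86, 1227, 22]);
translate([1660, 0, 360]) cube([86, 1227, 22]);


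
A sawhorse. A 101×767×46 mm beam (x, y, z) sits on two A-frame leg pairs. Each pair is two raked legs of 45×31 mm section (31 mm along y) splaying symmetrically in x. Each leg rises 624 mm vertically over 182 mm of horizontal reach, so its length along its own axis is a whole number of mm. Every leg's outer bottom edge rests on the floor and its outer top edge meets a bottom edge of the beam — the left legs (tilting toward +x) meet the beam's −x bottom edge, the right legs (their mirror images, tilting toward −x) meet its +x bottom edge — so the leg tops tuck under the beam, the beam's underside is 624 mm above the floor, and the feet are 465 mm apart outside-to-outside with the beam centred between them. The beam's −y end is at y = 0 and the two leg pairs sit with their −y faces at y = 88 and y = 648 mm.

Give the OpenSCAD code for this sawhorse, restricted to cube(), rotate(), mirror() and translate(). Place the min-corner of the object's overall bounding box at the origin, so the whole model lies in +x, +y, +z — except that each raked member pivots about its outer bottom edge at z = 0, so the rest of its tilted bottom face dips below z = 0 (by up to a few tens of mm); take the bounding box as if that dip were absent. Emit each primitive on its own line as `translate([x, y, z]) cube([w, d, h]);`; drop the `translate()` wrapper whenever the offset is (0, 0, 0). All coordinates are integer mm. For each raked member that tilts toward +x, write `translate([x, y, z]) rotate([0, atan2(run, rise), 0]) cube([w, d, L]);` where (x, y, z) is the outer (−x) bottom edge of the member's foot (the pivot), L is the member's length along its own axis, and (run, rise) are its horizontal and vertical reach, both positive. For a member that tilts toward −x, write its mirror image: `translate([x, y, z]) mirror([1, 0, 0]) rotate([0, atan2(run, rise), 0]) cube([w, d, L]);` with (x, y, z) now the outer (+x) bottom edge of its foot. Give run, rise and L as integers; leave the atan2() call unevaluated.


translate([182, 0, 624]) cube([101, 767, 46]);
translate([0, 88, 0]) rotate([0, atan2(182, 624), 0]) cube([45, 31, 650]);
translate([465, 88, 0]) mirror([1, 0, 0]) rotate([0, atan2(182, 624), 0]) cube([45, 31, 650]);
translate([0, 648, 0]) rotate([0, atan2(182, 624), 0]) cube([45, 31, 650]);
translate([465, 648, 0]) mirror([1, 0, 0]) rotate([0, atan2(182, 624), 0]) cube([45, 31, 650]);


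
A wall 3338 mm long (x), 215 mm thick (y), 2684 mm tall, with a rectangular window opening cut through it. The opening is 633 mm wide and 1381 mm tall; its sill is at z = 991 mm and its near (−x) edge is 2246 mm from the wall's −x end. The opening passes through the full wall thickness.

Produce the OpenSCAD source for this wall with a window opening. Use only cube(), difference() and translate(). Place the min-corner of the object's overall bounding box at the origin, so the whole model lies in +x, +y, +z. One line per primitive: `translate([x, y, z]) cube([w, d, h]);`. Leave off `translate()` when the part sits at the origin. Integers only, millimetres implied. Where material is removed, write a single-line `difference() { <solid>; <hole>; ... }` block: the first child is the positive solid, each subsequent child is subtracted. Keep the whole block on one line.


difference() { cube([3338, 215, 2684]); translate([2246, 0, 991]) cube([633, 215, 1381]); }


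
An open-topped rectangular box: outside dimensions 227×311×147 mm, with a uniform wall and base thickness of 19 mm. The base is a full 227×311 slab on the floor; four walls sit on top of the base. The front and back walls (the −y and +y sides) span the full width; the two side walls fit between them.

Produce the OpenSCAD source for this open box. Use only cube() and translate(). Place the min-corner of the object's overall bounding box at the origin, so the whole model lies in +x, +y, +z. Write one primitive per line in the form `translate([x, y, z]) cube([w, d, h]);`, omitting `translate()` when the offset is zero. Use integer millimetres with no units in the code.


cube([227, 311, 19]);
translate([0, 0, 19]) cube([227, 19, 128]);
translate([0, 292, 19]) cube([227, 19, 128]);
translate([0, 19, 19]) cube([19, 273, 128]);
translate([208, 19, 19]) cube([19, 273, 128]);


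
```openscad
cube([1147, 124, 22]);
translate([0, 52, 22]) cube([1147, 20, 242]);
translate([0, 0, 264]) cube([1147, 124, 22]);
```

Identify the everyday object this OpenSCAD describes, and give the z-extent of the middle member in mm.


An I-beam. The web height is 242 mm.

Two wide flanges with a thin centred web — an I-beam. Overall 286 mm minus two 22 mm flanges gives a web of 286 − 2·22 = 242 mm.


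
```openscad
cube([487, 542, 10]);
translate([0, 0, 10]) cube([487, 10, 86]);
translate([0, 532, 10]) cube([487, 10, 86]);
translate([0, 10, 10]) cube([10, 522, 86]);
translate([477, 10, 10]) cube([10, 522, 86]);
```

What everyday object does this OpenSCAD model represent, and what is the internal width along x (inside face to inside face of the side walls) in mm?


An open box. The internal width is 467 mm.

A 487×542 base slab with four walls standing on it — an open box. The base is 487 mm wide and the walls are 10 mm thick, so the internal width is 487 − 2 × 10 = 467 mm.


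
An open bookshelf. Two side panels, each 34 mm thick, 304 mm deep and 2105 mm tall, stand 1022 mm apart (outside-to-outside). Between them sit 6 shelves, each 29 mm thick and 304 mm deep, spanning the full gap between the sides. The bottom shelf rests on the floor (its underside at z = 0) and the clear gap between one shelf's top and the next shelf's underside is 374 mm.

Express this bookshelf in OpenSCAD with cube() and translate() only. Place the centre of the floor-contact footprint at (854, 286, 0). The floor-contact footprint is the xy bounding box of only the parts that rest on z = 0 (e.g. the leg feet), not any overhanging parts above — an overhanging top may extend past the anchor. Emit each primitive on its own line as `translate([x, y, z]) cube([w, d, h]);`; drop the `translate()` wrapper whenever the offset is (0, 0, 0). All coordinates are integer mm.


translate([343, 134, 0]) cube([34, 304, 2105]);
translate([1331, 134, 0]) cube([34, 304, 2105]);
translate([377, 134, 0]) cube([954, 304, 29]);
translate([377, 134, 403]) cube([954, 304, 29]);
translate([377, 134, 806]) cube([954, 304, 29]);
translate([377, 134, 1209]) cube([954, 304, 29]);
translate([377, 134, 1612]) cube([954, 304, 29]);
translate([377, 134, 2015]) cube([954, 304, 29]);


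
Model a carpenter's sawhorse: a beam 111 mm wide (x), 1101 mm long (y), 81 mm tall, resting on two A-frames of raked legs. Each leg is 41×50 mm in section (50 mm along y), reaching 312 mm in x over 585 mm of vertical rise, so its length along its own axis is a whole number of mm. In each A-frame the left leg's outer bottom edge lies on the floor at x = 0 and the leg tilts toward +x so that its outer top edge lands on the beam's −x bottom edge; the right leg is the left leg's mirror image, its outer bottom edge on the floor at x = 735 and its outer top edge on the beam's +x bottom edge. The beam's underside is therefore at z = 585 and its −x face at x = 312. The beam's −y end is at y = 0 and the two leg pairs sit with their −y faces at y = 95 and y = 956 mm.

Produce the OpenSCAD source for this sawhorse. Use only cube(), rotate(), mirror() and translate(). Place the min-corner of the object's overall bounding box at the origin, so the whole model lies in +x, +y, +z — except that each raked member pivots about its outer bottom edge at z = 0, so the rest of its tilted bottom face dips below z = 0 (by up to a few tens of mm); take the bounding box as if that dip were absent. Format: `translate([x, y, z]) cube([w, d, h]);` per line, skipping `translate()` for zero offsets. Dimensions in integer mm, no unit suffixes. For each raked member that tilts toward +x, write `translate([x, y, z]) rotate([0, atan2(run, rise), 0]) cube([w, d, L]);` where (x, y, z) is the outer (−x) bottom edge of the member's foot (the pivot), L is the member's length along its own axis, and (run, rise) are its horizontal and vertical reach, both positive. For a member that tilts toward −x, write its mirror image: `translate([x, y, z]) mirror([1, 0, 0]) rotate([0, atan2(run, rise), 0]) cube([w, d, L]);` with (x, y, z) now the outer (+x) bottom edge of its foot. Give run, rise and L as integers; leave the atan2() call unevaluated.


translate([312, 0, 585]) cube([111, 1101, 81]);
translate([0, 95, 0]) rotate([0, atan2(312, 585), 0]) cube([41, 50, 663]);
translate([735, 95, 0]) mirror([1, 0, 0]) rotate([0, atan2(312, 585), 0]) cube([41, 50, 663]);
translate([0, 956, 0]) rotate([0, atan2(312, 585), 0]) cube([41, 50, 663]);
translate([735, 956, 0]) mirror([1, 0, 0]) rotate([0, atan2(312, 585), 0]) cube([41, 50, 663]);


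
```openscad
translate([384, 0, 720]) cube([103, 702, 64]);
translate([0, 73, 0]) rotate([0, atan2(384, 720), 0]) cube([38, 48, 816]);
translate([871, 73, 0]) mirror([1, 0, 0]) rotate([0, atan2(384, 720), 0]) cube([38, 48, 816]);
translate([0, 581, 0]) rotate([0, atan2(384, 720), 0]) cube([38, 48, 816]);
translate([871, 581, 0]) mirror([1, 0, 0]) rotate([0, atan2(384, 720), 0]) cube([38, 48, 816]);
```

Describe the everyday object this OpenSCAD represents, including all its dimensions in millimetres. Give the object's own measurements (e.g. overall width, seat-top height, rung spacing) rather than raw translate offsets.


A sawhorse. A 103×702×64 mm beam (x, y, z) sits on two A-frame leg pairs. Each pair is two raked legs of 38×48 mm section (48 mm along y) splaying symmetrically in x. Each leg rises 720 mm vertically over 384 mm of horizontal reach and is 816 mm long along its own axis. Every leg's outer bottom edge rests on the floor and its outer top edge meets a bottom edge of the beam — the left legs (tilting toward +x) meet the beam's −x bottom edge, the right legs (their mirror images, tilting toward −x) meet its +x bottom edge — so the leg tops tuck under the beam, the beam's underside is 720 mm above the floor, and the feet are 871 mm apart outside-to-outside with the beam centred between them. The two leg pairs are set in 73 mm from either end of the beam.


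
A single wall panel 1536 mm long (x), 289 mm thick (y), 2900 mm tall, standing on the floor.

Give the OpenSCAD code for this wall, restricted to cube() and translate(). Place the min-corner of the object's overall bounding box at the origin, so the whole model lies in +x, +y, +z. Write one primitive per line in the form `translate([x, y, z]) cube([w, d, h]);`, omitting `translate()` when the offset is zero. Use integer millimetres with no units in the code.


cube([1536, 289, 2900]);


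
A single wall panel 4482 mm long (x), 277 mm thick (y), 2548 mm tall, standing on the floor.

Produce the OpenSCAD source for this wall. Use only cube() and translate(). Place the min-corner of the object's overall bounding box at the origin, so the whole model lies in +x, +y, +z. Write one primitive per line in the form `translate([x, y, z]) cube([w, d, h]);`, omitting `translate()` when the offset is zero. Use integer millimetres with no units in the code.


cube([4482, 277, 2548]);


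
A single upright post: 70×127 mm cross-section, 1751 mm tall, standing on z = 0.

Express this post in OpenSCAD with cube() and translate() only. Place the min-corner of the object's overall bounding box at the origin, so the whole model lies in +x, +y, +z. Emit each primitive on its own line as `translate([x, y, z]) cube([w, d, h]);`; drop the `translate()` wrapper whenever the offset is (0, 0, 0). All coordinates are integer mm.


cube([70, 127, 1751]);


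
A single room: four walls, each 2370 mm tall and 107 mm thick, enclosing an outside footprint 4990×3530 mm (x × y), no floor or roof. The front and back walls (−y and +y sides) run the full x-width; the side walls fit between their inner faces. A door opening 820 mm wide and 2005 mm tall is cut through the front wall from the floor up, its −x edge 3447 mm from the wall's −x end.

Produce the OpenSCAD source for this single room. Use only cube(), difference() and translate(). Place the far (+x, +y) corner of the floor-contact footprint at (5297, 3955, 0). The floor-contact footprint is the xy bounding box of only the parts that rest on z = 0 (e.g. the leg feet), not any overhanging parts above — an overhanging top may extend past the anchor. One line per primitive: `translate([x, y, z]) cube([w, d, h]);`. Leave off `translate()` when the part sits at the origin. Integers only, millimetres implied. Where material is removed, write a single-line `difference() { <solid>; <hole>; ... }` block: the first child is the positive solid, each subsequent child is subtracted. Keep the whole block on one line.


difference() { translate([307, 425, 0]) cube([4990, 107, 2370]); translate([3754, 425, 0]) cube([820, 107, 2005]); }
translate([307, 3848, 0]) cube([4990, 107, 2370]);
translate([307, 532, 0]) cube([107, 3316, 2370]);
translate([5190, 532, 0]) cube([107, 3316, 2370]);


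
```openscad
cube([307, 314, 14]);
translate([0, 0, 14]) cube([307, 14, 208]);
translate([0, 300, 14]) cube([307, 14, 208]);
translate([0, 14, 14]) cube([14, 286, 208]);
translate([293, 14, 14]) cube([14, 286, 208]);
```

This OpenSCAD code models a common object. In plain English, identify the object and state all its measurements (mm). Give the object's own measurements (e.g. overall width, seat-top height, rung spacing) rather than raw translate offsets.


An open-topped rectangular box: outside dimensions 307×314×222 mm, with a uniform wall and base thickness of 14 mm. The base is a full 307×314 slab on the floor; four walls sit on top of the base. The front and back walls (the −y and +y sides) span the full width; the two side walls fit between them.


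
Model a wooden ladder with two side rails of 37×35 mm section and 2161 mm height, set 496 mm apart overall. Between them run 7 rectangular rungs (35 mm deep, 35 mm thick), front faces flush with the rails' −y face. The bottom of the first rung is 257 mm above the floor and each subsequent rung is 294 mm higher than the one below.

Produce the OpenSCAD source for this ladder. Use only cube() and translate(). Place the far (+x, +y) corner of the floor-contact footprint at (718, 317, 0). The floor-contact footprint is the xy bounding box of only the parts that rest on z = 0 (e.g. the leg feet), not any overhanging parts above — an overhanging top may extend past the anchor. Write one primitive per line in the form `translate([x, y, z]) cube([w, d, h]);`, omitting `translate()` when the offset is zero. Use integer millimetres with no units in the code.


translate([222, 282, 0]) cube([37, 35, 2161]);
translate([681, 282, 0]) cube([37, 35, 2161]);
translate([259, 282, 257]) cube([422, 35, 35]);
translate([259, 282, 551]) cube([422, 35, 35]);
translate([259, 282, 845]) cube([422, 35, 35]);
translate([259, 282, 1139]) cube([422, 35, 35]);
translate([259, 282, 1433]) cube([422, 35, 35]);
translate([259, 282, 1727]) cube([422, 35, 35]);
translate([259, 282, 2021]) cube([422, 35, 35]);


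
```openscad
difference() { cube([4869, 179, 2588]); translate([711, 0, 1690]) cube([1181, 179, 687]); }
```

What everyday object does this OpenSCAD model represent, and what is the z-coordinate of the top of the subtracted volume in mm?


A wall with a window opening. The window head height is 2377 mm.

A wall with a rectangular opening subtracted — a window. Sill at z = 1690, opening 687 mm tall, so the head is at 1690 + 687 = 2377 mm.


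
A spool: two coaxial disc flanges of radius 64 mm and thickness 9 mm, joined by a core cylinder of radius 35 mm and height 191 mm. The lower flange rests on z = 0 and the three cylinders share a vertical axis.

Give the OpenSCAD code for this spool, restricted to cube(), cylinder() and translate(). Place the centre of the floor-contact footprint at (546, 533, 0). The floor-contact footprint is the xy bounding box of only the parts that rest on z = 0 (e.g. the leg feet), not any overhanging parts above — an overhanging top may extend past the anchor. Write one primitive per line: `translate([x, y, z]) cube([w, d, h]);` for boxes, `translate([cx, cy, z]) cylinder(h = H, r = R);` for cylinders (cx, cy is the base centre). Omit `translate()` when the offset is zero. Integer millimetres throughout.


translate([546, 533, 0]) cylinder(h = 9, r = 64);
translate([546, 533, 9]) cylinder(h = 191, r = 35);
translate([546, 533, 200]) cylinder(h = 9, r = 64);


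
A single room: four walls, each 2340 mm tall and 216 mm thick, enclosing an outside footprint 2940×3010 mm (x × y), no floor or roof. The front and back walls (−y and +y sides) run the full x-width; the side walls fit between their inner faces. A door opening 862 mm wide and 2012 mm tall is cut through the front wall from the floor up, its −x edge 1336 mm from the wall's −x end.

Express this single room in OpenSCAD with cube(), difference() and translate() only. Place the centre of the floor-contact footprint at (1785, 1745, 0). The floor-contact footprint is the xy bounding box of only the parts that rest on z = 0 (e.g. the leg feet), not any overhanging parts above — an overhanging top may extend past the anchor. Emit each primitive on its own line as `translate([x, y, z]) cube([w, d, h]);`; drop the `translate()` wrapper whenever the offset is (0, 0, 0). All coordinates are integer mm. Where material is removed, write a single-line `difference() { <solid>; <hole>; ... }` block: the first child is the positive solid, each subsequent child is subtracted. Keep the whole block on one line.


difference() { translate([315, 240, 0]) cube([2940, 216, 2340]); translate([1651, 240, 0]) cube([862, 216, 2012]); }
translate([315, 3034, 0]) cube([2940, 216, 2340]);
translate([315, 456, 0]) cube([216, 2578, 2340]);
translate([3039, 456, 0]) cube([216, 2578, 2340]);


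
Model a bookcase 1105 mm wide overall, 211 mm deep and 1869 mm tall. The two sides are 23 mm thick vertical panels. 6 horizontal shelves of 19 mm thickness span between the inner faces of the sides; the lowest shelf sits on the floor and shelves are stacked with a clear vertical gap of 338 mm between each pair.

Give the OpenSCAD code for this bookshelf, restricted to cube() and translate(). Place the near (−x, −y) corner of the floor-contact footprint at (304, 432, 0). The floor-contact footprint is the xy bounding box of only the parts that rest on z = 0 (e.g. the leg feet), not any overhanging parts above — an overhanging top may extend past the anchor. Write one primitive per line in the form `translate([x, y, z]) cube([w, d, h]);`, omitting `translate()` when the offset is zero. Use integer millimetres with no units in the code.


translate([304, 432, 0]) cube([23, 211, 1869]);
translate([1386, 432, 0]) cube([23, 211, 1869]);
translate([327, 432, 0]) cube([1059, 211, 19]);
translate([327, 432, 357]) cube([1059, 211, 19]);
translate([327, 432, 714]) cube([1059, 211, 19]);
translate([327, 432, 1071]) cube([1059, 211, 19]);
translate([327, 432, 1428]) cube([1059, 211, 19]);
translate([327, 432, 1785]) cube([1059, 211, 19]);


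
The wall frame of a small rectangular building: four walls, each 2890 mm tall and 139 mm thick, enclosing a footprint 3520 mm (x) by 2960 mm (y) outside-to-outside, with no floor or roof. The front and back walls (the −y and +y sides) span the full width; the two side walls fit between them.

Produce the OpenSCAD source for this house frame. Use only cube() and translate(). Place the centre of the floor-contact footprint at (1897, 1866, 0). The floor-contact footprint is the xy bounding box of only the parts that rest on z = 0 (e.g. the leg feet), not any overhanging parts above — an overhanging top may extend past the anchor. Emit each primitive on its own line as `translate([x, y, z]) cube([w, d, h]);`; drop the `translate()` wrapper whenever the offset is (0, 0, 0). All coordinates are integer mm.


translate([137, 386, 0]) cube([3520, 139, 2890]);
translate([137, 3207, 0]) cube([3520, 139, 2890]);
translate([137, 525, 0]) cube([139, 2682, 2890]);
translate([3518, 525, 0]) cube([139, 2682, 2890]);


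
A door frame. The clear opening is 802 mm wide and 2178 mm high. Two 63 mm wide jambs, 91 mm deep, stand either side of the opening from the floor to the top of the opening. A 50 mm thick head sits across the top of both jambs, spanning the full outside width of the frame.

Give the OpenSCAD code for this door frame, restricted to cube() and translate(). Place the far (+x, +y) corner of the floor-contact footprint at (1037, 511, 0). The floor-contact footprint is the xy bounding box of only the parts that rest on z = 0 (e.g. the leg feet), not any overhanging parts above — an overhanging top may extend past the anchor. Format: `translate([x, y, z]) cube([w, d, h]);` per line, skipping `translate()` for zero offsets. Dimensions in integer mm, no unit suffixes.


translate([109, 420, 0]) cube([63, 91, 2178]);
translate([974, 420, 0]) cube([63, 91, 2178]);
translate([109, 420, 2178]) cube([928, 91, 50]);


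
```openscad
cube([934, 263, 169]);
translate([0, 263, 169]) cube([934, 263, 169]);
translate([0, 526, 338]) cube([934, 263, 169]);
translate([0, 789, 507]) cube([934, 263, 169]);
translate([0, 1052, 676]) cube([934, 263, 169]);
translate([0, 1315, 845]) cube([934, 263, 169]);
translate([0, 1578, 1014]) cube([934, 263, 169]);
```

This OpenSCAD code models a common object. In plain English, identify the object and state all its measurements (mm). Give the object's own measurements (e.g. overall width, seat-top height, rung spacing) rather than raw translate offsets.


A straight staircase of 7 solid steps. Each step is 934 mm wide (x), 263 mm deep (y, the going) and 169 mm tall (the rise). The first step rests on the floor; each subsequent step sits one going further in +y and one rise higher in +z, directly behind and above the previous step with no overlap.


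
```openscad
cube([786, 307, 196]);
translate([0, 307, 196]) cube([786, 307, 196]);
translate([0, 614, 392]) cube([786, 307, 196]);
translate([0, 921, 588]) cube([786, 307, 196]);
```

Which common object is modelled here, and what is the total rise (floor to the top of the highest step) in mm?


A staircase. The total rise is 784 mm.

4 identical blocks, each offset up and back from the previous — a staircase. Each step is 196 mm tall and there are 4 of them, so the total rise is 4 × 196 = 784 mm.


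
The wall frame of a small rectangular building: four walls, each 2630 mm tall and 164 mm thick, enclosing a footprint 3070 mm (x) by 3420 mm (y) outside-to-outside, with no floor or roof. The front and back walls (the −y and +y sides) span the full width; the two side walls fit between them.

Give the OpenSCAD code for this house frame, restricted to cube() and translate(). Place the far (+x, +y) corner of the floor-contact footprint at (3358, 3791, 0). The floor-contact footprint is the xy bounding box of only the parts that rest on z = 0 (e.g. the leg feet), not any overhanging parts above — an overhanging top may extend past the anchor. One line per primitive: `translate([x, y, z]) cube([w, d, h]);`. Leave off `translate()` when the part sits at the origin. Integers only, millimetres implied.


translate([288, 371, 0]) cube([3070, 164, 2630]);
translate([288, 3627, 0]) cube([3070, 164, 2630]);
translate([288, 535, 0]) cube([164, 3092, 2630]);
translate([3194, 535, 0]) cube([164, 3092, 2630]);


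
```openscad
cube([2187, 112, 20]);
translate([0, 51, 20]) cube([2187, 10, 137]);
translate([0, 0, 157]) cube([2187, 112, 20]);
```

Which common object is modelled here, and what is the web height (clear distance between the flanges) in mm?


An I-beam. The web height is 137 mm.

Two wide flanges with a thin centred web — an I-beam. Overall 177 mm minus two 20 mm flanges gives a web of 177 − 2·20 = 137 mm.


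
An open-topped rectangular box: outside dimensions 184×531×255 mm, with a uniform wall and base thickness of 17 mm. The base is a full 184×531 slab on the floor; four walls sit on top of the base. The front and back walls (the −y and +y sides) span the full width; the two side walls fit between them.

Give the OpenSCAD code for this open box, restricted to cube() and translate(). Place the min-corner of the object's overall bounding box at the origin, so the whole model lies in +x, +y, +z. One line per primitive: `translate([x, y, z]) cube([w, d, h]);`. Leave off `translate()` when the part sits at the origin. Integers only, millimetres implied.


cube([184, 531, 17]);
translate([0, 0, 17]) cube([184, 17, 238]);
translate([0, 514, 17]) cube([184, 17, 238]);
translate([0, 17, 17]) cube([17, 497, 238]);
translate([167, 17, 17]) cube([17, 497, 238]);


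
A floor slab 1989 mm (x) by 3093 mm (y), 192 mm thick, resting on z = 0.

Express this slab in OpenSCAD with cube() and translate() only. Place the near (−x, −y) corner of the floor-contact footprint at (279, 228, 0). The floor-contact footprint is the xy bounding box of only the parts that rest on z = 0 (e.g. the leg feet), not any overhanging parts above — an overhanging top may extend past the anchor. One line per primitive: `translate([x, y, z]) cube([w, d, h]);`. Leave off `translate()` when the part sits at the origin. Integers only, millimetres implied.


translate([279, 228, 0]) cube([1989, 3093, 192]);


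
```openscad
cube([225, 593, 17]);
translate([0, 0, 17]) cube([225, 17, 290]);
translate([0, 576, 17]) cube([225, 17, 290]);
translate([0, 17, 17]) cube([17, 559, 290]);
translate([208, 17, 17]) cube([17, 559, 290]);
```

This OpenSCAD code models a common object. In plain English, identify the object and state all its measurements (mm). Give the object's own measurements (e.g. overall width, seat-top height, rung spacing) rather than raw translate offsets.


An open-topped rectangular box: outside dimensions 225×593×307 mm, with a uniform wall and base thickness of 17 mm. The base is a full 225×593 slab on the floor; four walls sit on top of the base. The front and back walls (the −y and +y sides) span the full width; the two side walls fit between them.


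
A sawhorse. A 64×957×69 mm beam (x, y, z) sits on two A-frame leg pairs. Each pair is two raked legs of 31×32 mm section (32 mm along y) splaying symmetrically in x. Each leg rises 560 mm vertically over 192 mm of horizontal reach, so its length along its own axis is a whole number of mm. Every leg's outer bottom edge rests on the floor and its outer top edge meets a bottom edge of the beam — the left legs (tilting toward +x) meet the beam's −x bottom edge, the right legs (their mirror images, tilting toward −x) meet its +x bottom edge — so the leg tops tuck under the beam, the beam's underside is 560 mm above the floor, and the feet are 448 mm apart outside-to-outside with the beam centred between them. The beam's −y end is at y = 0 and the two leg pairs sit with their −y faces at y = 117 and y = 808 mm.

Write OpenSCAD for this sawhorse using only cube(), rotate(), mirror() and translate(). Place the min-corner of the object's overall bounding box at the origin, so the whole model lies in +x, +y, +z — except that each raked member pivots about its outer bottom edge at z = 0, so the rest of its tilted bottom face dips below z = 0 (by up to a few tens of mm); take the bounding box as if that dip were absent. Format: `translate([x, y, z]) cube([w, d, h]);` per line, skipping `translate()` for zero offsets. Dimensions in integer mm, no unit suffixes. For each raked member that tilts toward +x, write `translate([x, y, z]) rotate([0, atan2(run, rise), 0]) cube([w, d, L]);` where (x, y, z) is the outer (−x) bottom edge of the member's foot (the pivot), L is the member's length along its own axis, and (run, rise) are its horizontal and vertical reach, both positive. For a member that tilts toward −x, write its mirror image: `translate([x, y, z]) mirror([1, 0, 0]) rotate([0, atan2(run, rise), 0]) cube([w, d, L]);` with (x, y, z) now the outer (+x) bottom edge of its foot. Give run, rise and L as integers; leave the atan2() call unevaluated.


translate([192, 0, 560]) cube([64, 957, 69]);
translate([0, 117, 0]) rotate([0, atan2(192, 560), 0]) cube([31, 32, 592]);
translate([448, 117, 0]) mirror([1, 0, 0]) rotate([0, atan2(192, 560), 0]) cube([31, 32, 592]);
translate([0, 808, 0]) rotate([0, atan2(192, 560), 0]) cube([31, 32, 592]);
translate([448, 808, 0]) mirror([1, 0, 0]) rotate([0, atan2(192, 560), 0]) cube([31, 32, 592]);


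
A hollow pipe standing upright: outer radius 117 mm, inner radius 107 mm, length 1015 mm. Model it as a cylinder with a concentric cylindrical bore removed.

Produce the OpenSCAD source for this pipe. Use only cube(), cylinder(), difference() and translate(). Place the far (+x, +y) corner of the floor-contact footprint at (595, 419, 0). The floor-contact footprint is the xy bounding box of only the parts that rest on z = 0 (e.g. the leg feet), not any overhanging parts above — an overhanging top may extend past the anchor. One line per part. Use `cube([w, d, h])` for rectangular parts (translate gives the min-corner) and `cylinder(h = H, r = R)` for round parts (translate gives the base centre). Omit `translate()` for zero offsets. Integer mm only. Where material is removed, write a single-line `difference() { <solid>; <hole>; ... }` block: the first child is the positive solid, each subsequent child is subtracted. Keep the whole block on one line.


difference() { translate([478, 302, 0]) cylinder(h = 1015, r = 117); translate([478, 302, 0]) cylinder(h = 1015, r = 107); }


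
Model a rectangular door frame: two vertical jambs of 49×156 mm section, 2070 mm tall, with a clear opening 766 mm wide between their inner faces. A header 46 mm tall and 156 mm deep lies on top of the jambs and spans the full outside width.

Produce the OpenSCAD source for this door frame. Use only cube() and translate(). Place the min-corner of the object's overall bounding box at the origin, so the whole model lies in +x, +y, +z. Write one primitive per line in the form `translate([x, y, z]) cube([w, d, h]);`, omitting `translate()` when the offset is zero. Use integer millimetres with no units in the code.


cube([49, 156, 2070]);
translate([815, 0, 0]) cube([49, 156, 2070]);
translate([0, 0, 2070]) cube([864, 156, 46]);
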